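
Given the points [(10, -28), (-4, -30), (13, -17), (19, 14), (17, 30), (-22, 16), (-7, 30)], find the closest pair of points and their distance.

Computing all pairwise distances among 7 points:

d((10, -28), (-4, -30)) = 14.1421
d((10, -28), (13, -17)) = 11.4018 <-- minimum
d((10, -28), (19, 14)) = 42.9535
d((10, -28), (17, 30)) = 58.4209
d((10, -28), (-22, 16)) = 54.4059
d((10, -28), (-7, 30)) = 60.4401
d((-4, -30), (13, -17)) = 21.4009
d((-4, -30), (19, 14)) = 49.6488
d((-4, -30), (17, 30)) = 63.5689
d((-4, -30), (-22, 16)) = 49.3964
d((-4, -30), (-7, 30)) = 60.075
d((13, -17), (19, 14)) = 31.5753
d((13, -17), (17, 30)) = 47.1699
d((13, -17), (-22, 16)) = 48.1041
d((13, -17), (-7, 30)) = 51.0784
d((19, 14), (17, 30)) = 16.1245
d((19, 14), (-22, 16)) = 41.0488
d((19, 14), (-7, 30)) = 30.5287
d((17, 30), (-22, 16)) = 41.4367
d((17, 30), (-7, 30)) = 24.0
d((-22, 16), (-7, 30)) = 20.5183

Closest pair: (10, -28) and (13, -17) with distance 11.4018

The closest pair is (10, -28) and (13, -17) with Euclidean distance 11.4018. For 7 points, brute-force pairwise comparison is shown above. For large n, the divide-and-conquer algorithm (sort by x, recurse on halves, check the dividing strip) achieves O(n log n).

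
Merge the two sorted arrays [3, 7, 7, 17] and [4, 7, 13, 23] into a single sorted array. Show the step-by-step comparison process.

Merging process:

Compare 3 vs 4: take 3 from left. Merged: [3]
Compare 7 vs 4: take 4 from right. Merged: [3, 4]
Compare 7 vs 7: take 7 from left. Merged: [3, 4, 7]
Compare 7 vs 7: take 7 from left. Merged: [3, 4, 7, 7]
Compare 17 vs 7: take 7 from right. Merged: [3, 4, 7, 7, 7]
Compare 17 vs 13: take 13 from right. Merged: [3, 4, 7, 7, 7, 13]
Compare 17 vs 23: take 17 from left. Merged: [3, 4, 7, 7, 7, 13, 17]
Append remaining from right: [23]. Merged: [3, 4, 7, 7, 7, 13, 17, 23]

Final merged array: [3, 4, 7, 7, 7, 13, 17, 23]
Total comparisons: 7

The merged array is [3, 4, 7, 7, 7, 13, 17, 23], requiring 7 comparisons. The merge step runs in O(n) time where n is the total number of elements.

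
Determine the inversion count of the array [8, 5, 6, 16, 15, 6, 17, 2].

Finding inversions in [8, 5, 6, 16, 15, 6, 17, 2]:

(0, 1): arr[0]=8 > arr[1]=5
(0, 2): arr[0]=8 > arr[2]=6
(0, 5): arr[0]=8 > arr[5]=6
(0, 7): arr[0]=8 > arr[7]=2
(1, 7): arr[1]=5 > arr[7]=2
(2, 7): arr[2]=6 > arr[7]=2
(3, 4): arr[3]=16 > arr[4]=15
(3, 5): arr[3]=16 > arr[5]=6
(3, 7): arr[3]=16 > arr[7]=2
(4, 5): arr[4]=15 > arr[5]=6
(4, 7): arr[4]=15 > arr[7]=2
(5, 7): arr[5]=6 > arr[7]=2
(6, 7): arr[6]=17 > arr[7]=2

Total inversions: 13

The array has 13 inversion(s): (0,1), (0,2), (0,5), (0,7), (1,7), (2,7), (3,4), (3,5), (3,7), (4,5), (4,7), (5,7), (6,7). Each pair (i,j) satisfies i < j and arr[i] > arr[j].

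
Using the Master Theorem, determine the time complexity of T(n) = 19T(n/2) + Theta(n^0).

Master Theorem for T(n) = 19T(n/2) + O(n^0):

a = 19, b = 2, c = 0
log_b(a) = log_2(19) = 4.2479

Case 1: c = 0 < log_2(19) = 4.2479
T(n) = O(n^(log_2 19))

For T(n) = 19T(n/2) + O(n^0): log_2(19) = 4.2479. This is Case 1 of the Master Theorem (c < log_b(a), work dominated by leaves), giving O(n^(log_2 19)).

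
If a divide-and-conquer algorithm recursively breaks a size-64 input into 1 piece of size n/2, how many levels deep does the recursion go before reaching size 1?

For divide and conquer with division factor 2:

Problem sizes at each level:
Level 0: 64
Level 1: 32
Level 2: 16
Level 3: 8
Level 4: 4
Level 5: 2
Level 6: 1

The root is level 0 and the size-1 base case is level 6 (the tree spans levels 0 through 6, i.e. 7 levels counting the root), so the depth is the number of divisions: log_2(64) = 6

The recursion tree depth is log_2(64) = 6. At each level, the problem size is divided by 2, so it takes 6 divisions to reduce to a base case of size 1. The algorithm makes 1 recursive call at each level.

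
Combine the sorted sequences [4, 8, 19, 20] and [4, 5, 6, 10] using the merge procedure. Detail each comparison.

Merging process:

Compare 4 vs 4: take 4 from left. Merged: [4]
Compare 8 vs 4: take 4 from right. Merged: [4, 4]
Compare 8 vs 5: take 5 from right. Merged: [4, 4, 5]
Compare 8 vs 6: take 6 from right. Merged: [4, 4, 5, 6]
Compare 8 vs 10: take 8 from left. Merged: [4, 4, 5, 6, 8]
Compare 19 vs 10: take 10 from right. Merged: [4, 4, 5, 6, 8, 10]
Append remaining from left: [19, 20]. Merged: [4, 4, 5, 6, 8, 10, 19, 20]

Final merged array: [4, 4, 5, 6, 8, 10, 19, 20]
Total comparisons: 6

The merged array is [4, 4, 5, 6, 8, 10, 19, 20], requiring 6 comparisons. The merge step runs in O(n) time where n is the total number of elements.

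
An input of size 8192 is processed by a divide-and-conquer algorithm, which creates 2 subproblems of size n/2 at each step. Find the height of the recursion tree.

For divide and conquer with division factor 2:

Problem sizes at each level:
Level 0: 8192
Level 1: 4096
Level 2: 2048
Level 3: 1024
Level 4: 512
Level 5: 256
Level 6: 128
Level 7: 64
Level 8: 32
Level 9: 16
Level 10: 8
Level 11: 4
Level 12: 2
Level 13: 1

The root is level 0 and the size-1 base case is level 13 (the tree spans levels 0 through 13, i.e. 14 levels counting the root), so the depth is the number of divisions: log_2(8192) = 13

The recursion tree depth is log_2(8192) = 13. At each level, the problem size is divided by 2, so it takes 13 divisions to reduce to a base case of size 1. The algorithm makes 2 recursive calls at each level.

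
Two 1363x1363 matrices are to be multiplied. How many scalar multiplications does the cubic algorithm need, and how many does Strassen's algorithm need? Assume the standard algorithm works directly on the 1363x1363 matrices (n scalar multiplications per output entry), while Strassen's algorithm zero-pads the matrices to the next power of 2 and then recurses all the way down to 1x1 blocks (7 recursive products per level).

Matrix multiplication for 1363x1363 matrices:

Strassen's algorithm requires power-of-2 dimensions. Pad 1363x1363 to 2048x2048 (next power of 2).

Standard algorithm: 1363^3 = 2532139147 multiplications
Strassen's algorithm: 7^(log2(2048)) = 7^11 = 1977326743 multiplications
Savings: 2532139147 - 1977326743 = 554812404 multiplications

Standard: 2532139147 multiplications (1363^3). Strassen: 1977326743 multiplications (7^11, after padding to 2048x2048). Strassen reduces 8 recursive multiplications to 7 at each level.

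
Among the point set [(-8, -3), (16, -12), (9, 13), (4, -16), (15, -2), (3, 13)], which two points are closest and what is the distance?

Computing all pairwise distances among 6 points:

d((-8, -3), (16, -12)) = 25.632
d((-8, -3), (9, 13)) = 23.3452
d((-8, -3), (4, -16)) = 17.6918
d((-8, -3), (15, -2)) = 23.0217
d((-8, -3), (3, 13)) = 19.4165
d((16, -12), (9, 13)) = 25.9615
d((16, -12), (4, -16)) = 12.6491
d((16, -12), (15, -2)) = 10.0499
d((16, -12), (3, 13)) = 28.178
d((9, 13), (4, -16)) = 29.4279
d((9, 13), (15, -2)) = 16.1555
d((9, 13), (3, 13)) = 6.0 <-- minimum
d((4, -16), (15, -2)) = 17.8045
d((4, -16), (3, 13)) = 29.0172
d((15, -2), (3, 13)) = 19.2094

Closest pair: (9, 13) and (3, 13) with distance 6.0

The closest pair is (9, 13) and (3, 13) with Euclidean distance 6.0. For 6 points, brute-force pairwise comparison is shown above. For large n, the divide-and-conquer algorithm (sort by x, recurse on halves, check the dividing strip) achieves O(n log n).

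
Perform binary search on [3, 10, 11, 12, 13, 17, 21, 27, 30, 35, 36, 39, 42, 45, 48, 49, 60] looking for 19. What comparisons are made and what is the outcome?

Binary search for 19 in [3, 10, 11, 12, 13, 17, 21, 27, 30, 35, 36, 39, 42, 45, 48, 49, 60]:

lo=0, hi=16, mid=8, arr[mid]=30 -> 30 > 19, search left half
lo=0, hi=7, mid=3, arr[mid]=12 -> 12 < 19, search right half
lo=4, hi=7, mid=5, arr[mid]=17 -> 17 < 19, search right half
lo=6, hi=7, mid=6, arr[mid]=21 -> 21 > 19, search left half
lo=6 > hi=5, target 19 not found

Binary search determines that 19 is not in the array after 4 comparisons. The search space was exhausted without finding the target.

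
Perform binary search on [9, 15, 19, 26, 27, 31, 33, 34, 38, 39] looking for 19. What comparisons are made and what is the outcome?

Binary search for 19 in [9, 15, 19, 26, 27, 31, 33, 34, 38, 39]:

lo=0, hi=9, mid=4, arr[mid]=27 -> 27 > 19, search left half
lo=0, hi=3, mid=1, arr[mid]=15 -> 15 < 19, search right half
lo=2, hi=3, mid=2, arr[mid]=19 -> Found target at index 2!

Binary search finds 19 at index 2 after 3 comparisons. The search repeatedly halves the search space by comparing with the middle element.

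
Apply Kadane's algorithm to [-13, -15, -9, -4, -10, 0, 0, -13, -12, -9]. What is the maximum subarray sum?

Using Kadane's algorithm on [-13, -15, -9, -4, -10, 0, 0, -13, -12, -9]:

Scanning through the array:
Position 1 (value -15): max_ending_here = -15, max_so_far = -13
Position 2 (value -9): max_ending_here = -9, max_so_far = -9
Position 3 (value -4): max_ending_here = -4, max_so_far = -4
Position 4 (value -10): max_ending_here = -10, max_so_far = -4
Position 5 (value 0): max_ending_here = 0, max_so_far = 0
Position 6 (value 0): max_ending_here = 0, max_so_far = 0
Position 7 (value -13): max_ending_here = -13, max_so_far = 0
Position 8 (value -12): max_ending_here = -12, max_so_far = 0
Position 9 (value -9): max_ending_here = -9, max_so_far = 0

Maximum subarray: [0]
Maximum sum: 0

The maximum subarray is [0] with sum 0. This subarray runs from index 5 to index 5.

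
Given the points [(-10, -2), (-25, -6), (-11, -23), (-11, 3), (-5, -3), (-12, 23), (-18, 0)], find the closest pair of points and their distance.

Computing all pairwise distances among 7 points:

d((-10, -2), (-25, -6)) = 15.5242
d((-10, -2), (-11, -23)) = 21.0238
d((-10, -2), (-11, 3)) = 5.099 <-- minimum
d((-10, -2), (-5, -3)) = 5.099 <-- minimum
d((-10, -2), (-12, 23)) = 25.0799
d((-10, -2), (-18, 0)) = 8.2462
d((-25, -6), (-11, -23)) = 22.0227
d((-25, -6), (-11, 3)) = 16.6433
d((-25, -6), (-5, -3)) = 20.2237
d((-25, -6), (-12, 23)) = 31.7805
d((-25, -6), (-18, 0)) = 9.2195
d((-11, -23), (-11, 3)) = 26.0
d((-11, -23), (-5, -3)) = 20.8806
d((-11, -23), (-12, 23)) = 46.0109
d((-11, -23), (-18, 0)) = 24.0416
d((-11, 3), (-5, -3)) = 8.4853
d((-11, 3), (-12, 23)) = 20.025
d((-11, 3), (-18, 0)) = 7.6158
d((-5, -3), (-12, 23)) = 26.9258
d((-5, -3), (-18, 0)) = 13.3417
d((-12, 23), (-18, 0)) = 23.7697

Minimum distance: 5.099 (tie among 2 pairs: (-10, -2) and (-11, 3); (-10, -2) and (-5, -3))

The minimum Euclidean distance is 5.099. There is a tie: 2 pairs achieve this minimum — (-10, -2) and (-11, 3); (-10, -2) and (-5, -3). Any of these is a valid closest pair. For 7 points, brute-force pairwise comparison is shown above. For large n, the divide-and-conquer algorithm (sort by x, recurse on halves, check the dividing strip) achieves O(n log n).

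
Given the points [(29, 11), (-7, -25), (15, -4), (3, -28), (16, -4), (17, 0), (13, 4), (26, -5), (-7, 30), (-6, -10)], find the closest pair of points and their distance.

Computing all pairwise distances among 10 points:

d((29, 11), (-7, -25)) = 50.9117
d((29, 11), (15, -4)) = 20.5183
d((29, 11), (3, -28)) = 46.8722
d((29, 11), (16, -4)) = 19.8494
d((29, 11), (17, 0)) = 16.2788
d((29, 11), (13, 4)) = 17.4642
d((29, 11), (26, -5)) = 16.2788
d((29, 11), (-7, 30)) = 40.7063
d((29, 11), (-6, -10)) = 40.8167
d((-7, -25), (15, -4)) = 30.4138
d((-7, -25), (3, -28)) = 10.4403
d((-7, -25), (16, -4)) = 31.1448
d((-7, -25), (17, 0)) = 34.6554
d((-7, -25), (13, 4)) = 35.2278
d((-7, -25), (26, -5)) = 38.5876
d((-7, -25), (-7, 30)) = 55.0
d((-7, -25), (-6, -10)) = 15.0333
d((15, -4), (3, -28)) = 26.8328
d((15, -4), (16, -4)) = 1.0 <-- minimum
d((15, -4), (17, 0)) = 4.4721
d((15, -4), (13, 4)) = 8.2462
d((15, -4), (26, -5)) = 11.0454
d((15, -4), (-7, 30)) = 40.4969
d((15, -4), (-6, -10)) = 21.8403
d((3, -28), (16, -4)) = 27.2947
d((3, -28), (17, 0)) = 31.305
d((3, -28), (13, 4)) = 33.5261
d((3, -28), (26, -5)) = 32.5269
d((3, -28), (-7, 30)) = 58.8558
d((3, -28), (-6, -10)) = 20.1246
d((16, -4), (17, 0)) = 4.1231
d((16, -4), (13, 4)) = 8.544
d((16, -4), (26, -5)) = 10.0499
d((16, -4), (-7, 30)) = 41.0488
d((16, -4), (-6, -10)) = 22.8035
d((17, 0), (13, 4)) = 5.6569
d((17, 0), (26, -5)) = 10.2956
d((17, 0), (-7, 30)) = 38.4187
d((17, 0), (-6, -10)) = 25.0799
d((13, 4), (26, -5)) = 15.8114
d((13, 4), (-7, 30)) = 32.8024
d((13, 4), (-6, -10)) = 23.6008
d((26, -5), (-7, 30)) = 48.1041
d((26, -5), (-6, -10)) = 32.3883
d((-7, 30), (-6, -10)) = 40.0125

Closest pair: (15, -4) and (16, -4) with distance 1.0

The closest pair is (15, -4) and (16, -4) with Euclidean distance 1.0. For 10 points, brute-force pairwise comparison is shown above. For large n, the divide-and-conquer algorithm (sort by x, recurse on halves, check the dividing strip) achieves O(n log n).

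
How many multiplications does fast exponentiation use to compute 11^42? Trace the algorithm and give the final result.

Computing 11^42 by squaring (build up from 11^1; each line after the first costs one multiplication):

11^1 = 11
11^2 = (11^1)^2 = 11^2 = 121
11^4 = (11^2)^2 = 121^2 = 14641
11^5 = 11 * 11^4 = 11 * 14641 = 161051
11^10 = (11^5)^2 = 161051^2 = 25937424601
11^20 = (11^10)^2 = 25937424601^2 = 672749994932560009201
11^21 = 11 * 11^20 = 11 * 672749994932560009201 = 7400249944258160101211
11^42 = (11^21)^2 = 7400249944258160101211^2 = 54763699237492901685126120802225273763666521

Result: 54763699237492901685126120802225273763666521
Multiplications needed: 7 (7 lines after 11^1)

11^42 = 54763699237492901685126120802225273763666521. Using exponentiation by squaring, this requires 7 multiplications. The key idea: if the exponent is even, square the half-power; if odd, multiply by the base once.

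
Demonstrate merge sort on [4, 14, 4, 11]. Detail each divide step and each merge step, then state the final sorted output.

Merge sort trace:

Split: [4, 14, 4, 11] -> [4, 14] and [4, 11]
  Split: [4, 14] -> [4] and [14]
  Merge: [4] + [14] -> [4, 14]
  Split: [4, 11] -> [4] and [11]
  Merge: [4] + [11] -> [4, 11]
Merge: [4, 14] + [4, 11] -> [4, 4, 11, 14]

Final sorted array: [4, 4, 11, 14]

The merge sort proceeds by recursively splitting the array and merging sorted halves.
After all merges, the sorted array is [4, 4, 11, 14].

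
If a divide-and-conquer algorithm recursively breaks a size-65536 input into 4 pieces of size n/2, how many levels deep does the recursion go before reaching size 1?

For divide and conquer with division factor 2:

Problem sizes at each level:
Level 0: 65536
Level 1: 32768
Level 2: 16384
Level 3: 8192
Level 4: 4096
Level 5: 2048
Level 6: 1024
Level 7: 512
Level 8: 256
Level 9: 128
Level 10: 64
Level 11: 32
Level 12: 16
Level 13: 8
Level 14: 4
Level 15: 2
Level 16: 1

The root is level 0 and the size-1 base case is level 16 (the tree spans levels 0 through 16, i.e. 17 levels counting the root), so the depth is the number of divisions: log_2(65536) = 16

The recursion tree depth is log_2(65536) = 16. At each level, the problem size is divided by 2, so it takes 16 divisions to reduce to a base case of size 1. The algorithm makes 4 recursive calls at each level.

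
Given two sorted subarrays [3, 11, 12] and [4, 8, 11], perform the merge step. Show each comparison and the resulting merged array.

Merging process:

Compare 3 vs 4: take 3 from left. Merged: [3]
Compare 11 vs 4: take 4 from right. Merged: [3, 4]
Compare 11 vs 8: take 8 from right. Merged: [3, 4, 8]
Compare 11 vs 11: take 11 from left. Merged: [3, 4, 8, 11]
Compare 12 vs 11: take 11 from right. Merged: [3, 4, 8, 11, 11]
Append remaining from left: [12]. Merged: [3, 4, 8, 11, 11, 12]

Final merged array: [3, 4, 8, 11, 11, 12]
Total comparisons: 5

The merged array is [3, 4, 8, 11, 11, 12], requiring 5 comparisons. The merge step runs in O(n) time where n is the total number of elements.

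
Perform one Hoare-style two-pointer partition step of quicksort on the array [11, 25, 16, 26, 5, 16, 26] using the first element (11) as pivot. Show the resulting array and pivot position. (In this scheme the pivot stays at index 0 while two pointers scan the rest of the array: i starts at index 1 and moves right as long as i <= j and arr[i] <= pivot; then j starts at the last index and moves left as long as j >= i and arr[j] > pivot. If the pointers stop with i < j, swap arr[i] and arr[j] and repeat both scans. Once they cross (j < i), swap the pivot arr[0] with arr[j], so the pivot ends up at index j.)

Hoare-style two-pointer partition with pivot = 11:

Initial array: [11, 25, 16, 26, 5, 16, 26]

Pointers start at i = 1, j = 6.
i stops at index 1 (arr[1]=25 > 11), j stops at index 4 (arr[4]=5 <= 11): swap arr[1] and arr[4], array becomes [11, 5, 16, 26, 25, 16, 26]
i ends at 2, j ends at 1: the pointers have crossed (j < i), so scanning stops.

Swap pivot arr[0] with arr[1] to place pivot at position 1: [5, 11, 16, 26, 25, 16, 26]
Pivot position: 1

After partitioning with pivot 11, the array becomes [5, 11, 16, 26, 25, 16, 26]. The pivot is placed at index 1. All elements to the left of the pivot are <= 11, and all elements to the right are > 11.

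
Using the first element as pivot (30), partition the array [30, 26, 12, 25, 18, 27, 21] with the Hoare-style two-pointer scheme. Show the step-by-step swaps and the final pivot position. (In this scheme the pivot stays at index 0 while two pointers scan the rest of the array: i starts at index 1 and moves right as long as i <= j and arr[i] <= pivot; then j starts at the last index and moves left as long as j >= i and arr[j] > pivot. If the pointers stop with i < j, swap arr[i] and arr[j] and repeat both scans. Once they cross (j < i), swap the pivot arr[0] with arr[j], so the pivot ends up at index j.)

Hoare-style two-pointer partition with pivot = 30:

Initial array: [30, 26, 12, 25, 18, 27, 21]

Pointers start at i = 1, j = 6.
i ends at 7, j ends at 6: the pointers have crossed (j < i), so scanning stops.

Swap pivot arr[0] with arr[6] to place pivot at position 6: [21, 26, 12, 25, 18, 27, 30]
Pivot position: 6

After partitioning with pivot 30, the array becomes [21, 26, 12, 25, 18, 27, 30]. The pivot is placed at index 6. All elements to the left of the pivot are <= 30, and all elements to the right are > 30.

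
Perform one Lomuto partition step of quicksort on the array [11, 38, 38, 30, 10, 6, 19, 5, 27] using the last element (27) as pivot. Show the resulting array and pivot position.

Lomuto partition with pivot = 27:

Initial array: [11, 38, 38, 30, 10, 6, 19, 5, 27]

arr[0]=11 <= 27: swap with position 0, array becomes [11, 38, 38, 30, 10, 6, 19, 5, 27]
arr[1]=38 > 27: no swap
arr[2]=38 > 27: no swap
arr[3]=30 > 27: no swap
arr[4]=10 <= 27: swap with position 1, array becomes [11, 10, 38, 30, 38, 6, 19, 5, 27]
arr[5]=6 <= 27: swap with position 2, array becomes [11, 10, 6, 30, 38, 38, 19, 5, 27]
arr[6]=19 <= 27: swap with position 3, array becomes [11, 10, 6, 19, 38, 38, 30, 5, 27]
arr[7]=5 <= 27: swap with position 4, array becomes [11, 10, 6, 19, 5, 38, 30, 38, 27]

Place pivot at position 5: [11, 10, 6, 19, 5, 27, 30, 38, 38]
Pivot position: 5

After partitioning with pivot 27, the array becomes [11, 10, 6, 19, 5, 27, 30, 38, 38]. The pivot is placed at index 5. All elements to the left of the pivot are <= 27, and all elements to the right are > 27.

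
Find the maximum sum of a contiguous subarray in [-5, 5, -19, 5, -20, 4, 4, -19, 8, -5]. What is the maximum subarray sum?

Using Kadane's algorithm on [-5, 5, -19, 5, -20, 4, 4, -19, 8, -5]:

Scanning through the array:
Position 1 (value 5): max_ending_here = 5, max_so_far = 5
Position 2 (value -19): max_ending_here = -14, max_so_far = 5
Position 3 (value 5): max_ending_here = 5, max_so_far = 5
Position 4 (value -20): max_ending_here = -15, max_so_far = 5
Position 5 (value 4): max_ending_here = 4, max_so_far = 5
Position 6 (value 4): max_ending_here = 8, max_so_far = 8
Position 7 (value -19): max_ending_here = -11, max_so_far = 8
Position 8 (value 8): max_ending_here = 8, max_so_far = 8
Position 9 (value -5): max_ending_here = 3, max_so_far = 8

Maximum subarray: [4, 4]
Maximum sum: 8

The maximum subarray is [4, 4] with sum 8. This subarray runs from index 5 to index 6.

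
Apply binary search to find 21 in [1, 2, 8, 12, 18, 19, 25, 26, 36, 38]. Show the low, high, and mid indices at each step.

Binary search for 21 in [1, 2, 8, 12, 18, 19, 25, 26, 36, 38]:

lo=0, hi=9, mid=4, arr[mid]=18 -> 18 < 21, search right half
lo=5, hi=9, mid=7, arr[mid]=26 -> 26 > 21, search left half
lo=5, hi=6, mid=5, arr[mid]=19 -> 19 < 21, search right half
lo=6, hi=6, mid=6, arr[mid]=25 -> 25 > 21, search left half
lo=6 > hi=5, target 21 not found

Binary search determines that 21 is not in the array after 4 comparisons. The search space was exhausted without finding the target.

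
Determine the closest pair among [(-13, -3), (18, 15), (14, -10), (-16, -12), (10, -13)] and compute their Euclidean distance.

Computing all pairwise distances among 5 points:

d((-13, -3), (18, 15)) = 35.8469
d((-13, -3), (14, -10)) = 27.8927
d((-13, -3), (-16, -12)) = 9.4868
d((-13, -3), (10, -13)) = 25.0799
d((18, 15), (14, -10)) = 25.318
d((18, 15), (-16, -12)) = 43.4166
d((18, 15), (10, -13)) = 29.1204
d((14, -10), (-16, -12)) = 30.0666
d((14, -10), (10, -13)) = 5.0 <-- minimum
d((-16, -12), (10, -13)) = 26.0192

Closest pair: (14, -10) and (10, -13) with distance 5.0

The closest pair is (14, -10) and (10, -13) with Euclidean distance 5.0. For 5 points, brute-force pairwise comparison is shown above. For large n, the divide-and-conquer algorithm (sort by x, recurse on halves, check the dividing strip) achieves O(n log n).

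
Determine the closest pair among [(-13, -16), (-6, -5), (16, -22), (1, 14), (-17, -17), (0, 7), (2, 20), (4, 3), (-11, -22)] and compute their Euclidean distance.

Computing all pairwise distances among 9 points:

d((-13, -16), (-6, -5)) = 13.0384
d((-13, -16), (16, -22)) = 29.6142
d((-13, -16), (1, 14)) = 33.1059
d((-13, -16), (-17, -17)) = 4.1231 <-- minimum
d((-13, -16), (0, 7)) = 26.4197
d((-13, -16), (2, 20)) = 39.0
d((-13, -16), (4, 3)) = 25.4951
d((-13, -16), (-11, -22)) = 6.3246
d((-6, -5), (16, -22)) = 27.8029
d((-6, -5), (1, 14)) = 20.2485
d((-6, -5), (-17, -17)) = 16.2788
d((-6, -5), (0, 7)) = 13.4164
d((-6, -5), (2, 20)) = 26.2488
d((-6, -5), (4, 3)) = 12.8062
d((-6, -5), (-11, -22)) = 17.72
d((16, -22), (1, 14)) = 39.0
d((16, -22), (-17, -17)) = 33.3766
d((16, -22), (0, 7)) = 33.121
d((16, -22), (2, 20)) = 44.2719
d((16, -22), (4, 3)) = 27.7308
d((16, -22), (-11, -22)) = 27.0
d((1, 14), (-17, -17)) = 35.8469
d((1, 14), (0, 7)) = 7.0711
d((1, 14), (2, 20)) = 6.0828
d((1, 14), (4, 3)) = 11.4018
d((1, 14), (-11, -22)) = 37.9473
d((-17, -17), (0, 7)) = 29.4109
d((-17, -17), (2, 20)) = 41.5933
d((-17, -17), (4, 3)) = 29.0
d((-17, -17), (-11, -22)) = 7.8102
d((0, 7), (2, 20)) = 13.1529
d((0, 7), (4, 3)) = 5.6569
d((0, 7), (-11, -22)) = 31.0161
d((2, 20), (4, 3)) = 17.1172
d((2, 20), (-11, -22)) = 43.9659
d((4, 3), (-11, -22)) = 29.1548

Closest pair: (-13, -16) and (-17, -17) with distance 4.1231

The closest pair is (-13, -16) and (-17, -17) with Euclidean distance 4.1231. For 9 points, brute-force pairwise comparison is shown above. For large n, the divide-and-conquer algorithm (sort by x, recurse on halves, check the dividing strip) achieves O(n log n).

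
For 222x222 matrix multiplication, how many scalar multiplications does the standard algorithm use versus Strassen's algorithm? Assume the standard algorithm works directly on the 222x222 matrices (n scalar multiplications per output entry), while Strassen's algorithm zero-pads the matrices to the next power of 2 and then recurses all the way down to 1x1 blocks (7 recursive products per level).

Matrix multiplication for 222x222 matrices:

Strassen's algorithm requires power-of-2 dimensions. Pad 222x222 to 256x256 (next power of 2).

Standard algorithm: 222^3 = 10941048 multiplications
Strassen's algorithm: 7^(log2(256)) = 7^8 = 5764801 multiplications
Savings: 10941048 - 5764801 = 5176247 multiplications

Standard: 10941048 multiplications (222^3). Strassen: 5764801 multiplications (7^8, after padding to 256x256). Strassen reduces 8 recursive multiplications to 7 at each level.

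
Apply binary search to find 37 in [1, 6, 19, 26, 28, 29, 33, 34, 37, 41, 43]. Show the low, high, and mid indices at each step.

Binary search for 37 in [1, 6, 19, 26, 28, 29, 33, 34, 37, 41, 43]:

lo=0, hi=10, mid=5, arr[mid]=29 -> 29 < 37, search right half
lo=6, hi=10, mid=8, arr[mid]=37 -> Found target at index 8!

Binary search finds 37 at index 8 after 2 comparisons. The search repeatedly halves the search space by comparing with the middle element.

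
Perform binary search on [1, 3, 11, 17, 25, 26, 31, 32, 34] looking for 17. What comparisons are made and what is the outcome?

Binary search for 17 in [1, 3, 11, 17, 25, 26, 31, 32, 34]:

lo=0, hi=8, mid=4, arr[mid]=25 -> 25 > 17, search left half
lo=0, hi=3, mid=1, arr[mid]=3 -> 3 < 17, search right half
lo=2, hi=3, mid=2, arr[mid]=11 -> 11 < 17, search right half
lo=3, hi=3, mid=3, arr[mid]=17 -> Found target at index 3!

Binary search finds 17 at index 3 after 4 comparisons. The search repeatedly halves the search space by comparing with the middle element.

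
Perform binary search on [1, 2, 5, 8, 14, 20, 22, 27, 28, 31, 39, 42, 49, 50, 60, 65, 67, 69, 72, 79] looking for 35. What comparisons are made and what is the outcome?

Binary search for 35 in [1, 2, 5, 8, 14, 20, 22, 27, 28, 31, 39, 42, 49, 50, 60, 65, 67, 69, 72, 79]:

lo=0, hi=19, mid=9, arr[mid]=31 -> 31 < 35, search right half
lo=10, hi=19, mid=14, arr[mid]=60 -> 60 > 35, search left half
lo=10, hi=13, mid=11, arr[mid]=42 -> 42 > 35, search left half
lo=10, hi=10, mid=10, arr[mid]=39 -> 39 > 35, search left half
lo=10 > hi=9, target 35 not found

Binary search determines that 35 is not in the array after 4 comparisons. The search space was exhausted without finding the target.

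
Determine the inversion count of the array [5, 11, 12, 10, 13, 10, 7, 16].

Finding inversions in [5, 11, 12, 10, 13, 10, 7, 16]:

(1, 3): arr[1]=11 > arr[3]=10
(1, 5): arr[1]=11 > arr[5]=10
(1, 6): arr[1]=11 > arr[6]=7
(2, 3): arr[2]=12 > arr[3]=10
(2, 5): arr[2]=12 > arr[5]=10
(2, 6): arr[2]=12 > arr[6]=7
(3, 6): arr[3]=10 > arr[6]=7
(4, 5): arr[4]=13 > arr[5]=10
(4, 6): arr[4]=13 > arr[6]=7
(5, 6): arr[5]=10 > arr[6]=7

Total inversions: 10

The array has 10 inversion(s): (1,3), (1,5), (1,6), (2,3), (2,5), (2,6), (3,6), (4,5), (4,6), (5,6). Each pair (i,j) satisfies i < j and arr[i] > arr[j].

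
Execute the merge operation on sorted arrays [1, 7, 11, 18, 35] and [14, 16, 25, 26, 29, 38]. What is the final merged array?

Merging process:

Compare 1 vs 14: take 1 from left. Merged: [1]
Compare 7 vs 14: take 7 from left. Merged: [1, 7]
Compare 11 vs 14: take 11 from left. Merged: [1, 7, 11]
Compare 18 vs 14: take 14 from right. Merged: [1, 7, 11, 14]
Compare 18 vs 16: take 16 from right. Merged: [1, 7, 11, 14, 16]
Compare 18 vs 25: take 18 from left. Merged: [1, 7, 11, 14, 16, 18]
Compare 35 vs 25: take 25 from right. Merged: [1, 7, 11, 14, 16, 18, 25]
Compare 35 vs 26: take 26 from right. Merged: [1, 7, 11, 14, 16, 18, 25, 26]
Compare 35 vs 29: take 29 from right. Merged: [1, 7, 11, 14, 16, 18, 25, 26, 29]
Compare 35 vs 38: take 35 from left. Merged: [1, 7, 11, 14, 16, 18, 25, 26, 29, 35]
Append remaining from right: [38]. Merged: [1, 7, 11, 14, 16, 18, 25, 26, 29, 35, 38]

Final merged array: [1, 7, 11, 14, 16, 18, 25, 26, 29, 35, 38]
Total comparisons: 10

The merged array is [1, 7, 11, 14, 16, 18, 25, 26, 29, 35, 38], requiring 10 comparisons. The merge step runs in O(n) time where n is the total number of elements.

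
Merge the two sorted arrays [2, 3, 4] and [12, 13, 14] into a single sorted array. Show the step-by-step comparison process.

Merging process:

Compare 2 vs 12: take 2 from left. Merged: [2]
Compare 3 vs 12: take 3 from left. Merged: [2, 3]
Compare 4 vs 12: take 4 from left. Merged: [2, 3, 4]
Append remaining from right: [12, 13, 14]. Merged: [2, 3, 4, 12, 13, 14]

Final merged array: [2, 3, 4, 12, 13, 14]
Total comparisons: 3

The merged array is [2, 3, 4, 12, 13, 14], requiring 3 comparisons. The merge step runs in O(n) time where n is the total number of elements.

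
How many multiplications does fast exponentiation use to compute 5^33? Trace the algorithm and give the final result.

Computing 5^33 by squaring (build up from 5^1; each line after the first costs one multiplication):

5^1 = 5
5^2 = (5^1)^2 = 5^2 = 25
5^4 = (5^2)^2 = 25^2 = 625
5^8 = (5^4)^2 = 625^2 = 390625
5^16 = (5^8)^2 = 390625^2 = 152587890625
5^32 = (5^16)^2 = 152587890625^2 = 23283064365386962890625
5^33 = 5 * 5^32 = 5 * 23283064365386962890625 = 116415321826934814453125

Result: 116415321826934814453125
Multiplications needed: 6 (6 lines after 5^1)

5^33 = 116415321826934814453125. Using exponentiation by squaring, this requires 6 multiplications. The key idea: if the exponent is even, square the half-power; if odd, multiply by the base once.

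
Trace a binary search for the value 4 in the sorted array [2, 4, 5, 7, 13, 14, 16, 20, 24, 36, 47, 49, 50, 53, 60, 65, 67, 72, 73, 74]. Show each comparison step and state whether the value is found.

Binary search for 4 in [2, 4, 5, 7, 13, 14, 16, 20, 24, 36, 47, 49, 50, 53, 60, 65, 67, 72, 73, 74]:

lo=0, hi=19, mid=9, arr[mid]=36 -> 36 > 4, search left half
lo=0, hi=8, mid=4, arr[mid]=13 -> 13 > 4, search left half
lo=0, hi=3, mid=1, arr[mid]=4 -> Found target at index 1!

Binary search finds 4 at index 1 after 3 comparisons. The search repeatedly halves the search space by comparing with the middle element.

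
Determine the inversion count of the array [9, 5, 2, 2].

Finding inversions in [9, 5, 2, 2]:

(0, 1): arr[0]=9 > arr[1]=5
(0, 2): arr[0]=9 > arr[2]=2
(0, 3): arr[0]=9 > arr[3]=2
(1, 2): arr[1]=5 > arr[2]=2
(1, 3): arr[1]=5 > arr[3]=2

Total inversions: 5

The array has 5 inversion(s): (0,1), (0,2), (0,3), (1,2), (1,3). Each pair (i,j) satisfies i < j and arr[i] > arr[j].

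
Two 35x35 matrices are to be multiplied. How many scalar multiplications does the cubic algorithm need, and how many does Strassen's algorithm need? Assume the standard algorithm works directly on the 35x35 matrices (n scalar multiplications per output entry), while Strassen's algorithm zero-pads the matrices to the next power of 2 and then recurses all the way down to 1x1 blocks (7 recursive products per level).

Matrix multiplication for 35x35 matrices:

Strassen's algorithm requires power-of-2 dimensions. Pad 35x35 to 64x64 (next power of 2).

Standard algorithm: 35^3 = 42875 multiplications
Strassen's algorithm: 7^(log2(64)) = 7^6 = 117649 multiplications
Difference: 42875 - 117649 = -74774 (Strassen uses MORE here due to padding overhead — for small or just-over-power-of-2 n, padding can outweigh the per-level savings)

Standard: 42875 multiplications (35^3). Strassen: 117649 multiplications (7^6, after padding to 64x64). Strassen reduces 8 recursive multiplications to 7 at each level.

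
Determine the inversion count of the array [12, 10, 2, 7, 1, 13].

Finding inversions in [12, 10, 2, 7, 1, 13]:

(0, 1): arr[0]=12 > arr[1]=10
(0, 2): arr[0]=12 > arr[2]=2
(0, 3): arr[0]=12 > arr[3]=7
(0, 4): arr[0]=12 > arr[4]=1
(1, 2): arr[1]=10 > arr[2]=2
(1, 3): arr[1]=10 > arr[3]=7
(1, 4): arr[1]=10 > arr[4]=1
(2, 4): arr[2]=2 > arr[4]=1
(3, 4): arr[3]=7 > arr[4]=1

Total inversions: 9

The array has 9 inversion(s): (0,1), (0,2), (0,3), (0,4), (1,2), (1,3), (1,4), (2,4), (3,4). Each pair (i,j) satisfies i < j and arr[i] > arr[j].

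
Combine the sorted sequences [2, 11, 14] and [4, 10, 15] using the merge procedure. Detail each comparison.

Merging process:

Compare 2 vs 4: take 2 from left. Merged: [2]
Compare 11 vs 4: take 4 from right. Merged: [2, 4]
Compare 11 vs 10: take 10 from right. Merged: [2, 4, 10]
Compare 11 vs 15: take 11 from left. Merged: [2, 4, 10, 11]
Compare 14 vs 15: take 14 from left. Merged: [2, 4, 10, 11, 14]
Append remaining from right: [15]. Merged: [2, 4, 10, 11, 14, 15]

Final merged array: [2, 4, 10, 11, 14, 15]
Total comparisons: 5

The merged array is [2, 4, 10, 11, 14, 15], requiring 5 comparisons. The merge step runs in O(n) time where n is the total number of elements.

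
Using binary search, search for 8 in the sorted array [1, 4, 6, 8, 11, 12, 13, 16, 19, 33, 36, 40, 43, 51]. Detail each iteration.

Binary search for 8 in [1, 4, 6, 8, 11, 12, 13, 16, 19, 33, 36, 40, 43, 51]:

lo=0, hi=13, mid=6, arr[mid]=13 -> 13 > 8, search left half
lo=0, hi=5, mid=2, arr[mid]=6 -> 6 < 8, search right half
lo=3, hi=5, mid=4, arr[mid]=11 -> 11 > 8, search left half
lo=3, hi=3, mid=3, arr[mid]=8 -> Found target at index 3!

Binary search finds 8 at index 3 after 4 comparisons. The search repeatedly halves the search space by comparing with the middle element.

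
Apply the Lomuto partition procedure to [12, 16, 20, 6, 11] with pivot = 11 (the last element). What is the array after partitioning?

Lomuto partition with pivot = 11:

Initial array: [12, 16, 20, 6, 11]

arr[0]=12 > 11: no swap
arr[1]=16 > 11: no swap
arr[2]=20 > 11: no swap
arr[3]=6 <= 11: swap with position 0, array becomes [6, 16, 20, 12, 11]

Place pivot at position 1: [6, 11, 20, 12, 16]
Pivot position: 1

After partitioning with pivot 11, the array becomes [6, 11, 20, 12, 16]. The pivot is placed at index 1. All elements to the left of the pivot are <= 11, and all elements to the right are > 11.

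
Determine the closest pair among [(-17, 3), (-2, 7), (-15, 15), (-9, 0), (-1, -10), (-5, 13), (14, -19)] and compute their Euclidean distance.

Computing all pairwise distances among 7 points:

d((-17, 3), (-2, 7)) = 15.5242
d((-17, 3), (-15, 15)) = 12.1655
d((-17, 3), (-9, 0)) = 8.544
d((-17, 3), (-1, -10)) = 20.6155
d((-17, 3), (-5, 13)) = 15.6205
d((-17, 3), (14, -19)) = 38.0132
d((-2, 7), (-15, 15)) = 15.2643
d((-2, 7), (-9, 0)) = 9.8995
d((-2, 7), (-1, -10)) = 17.0294
d((-2, 7), (-5, 13)) = 6.7082 <-- minimum
d((-2, 7), (14, -19)) = 30.5287
d((-15, 15), (-9, 0)) = 16.1555
d((-15, 15), (-1, -10)) = 28.6531
d((-15, 15), (-5, 13)) = 10.198
d((-15, 15), (14, -19)) = 44.6878
d((-9, 0), (-1, -10)) = 12.8062
d((-9, 0), (-5, 13)) = 13.6015
d((-9, 0), (14, -19)) = 29.8329
d((-1, -10), (-5, 13)) = 23.3452
d((-1, -10), (14, -19)) = 17.4929
d((-5, 13), (14, -19)) = 37.2156

Closest pair: (-2, 7) and (-5, 13) with distance 6.7082

The closest pair is (-2, 7) and (-5, 13) with Euclidean distance 6.7082. For 7 points, brute-force pairwise comparison is shown above. For large n, the divide-and-conquer algorithm (sort by x, recurse on halves, check the dividing strip) achieves O(n log n).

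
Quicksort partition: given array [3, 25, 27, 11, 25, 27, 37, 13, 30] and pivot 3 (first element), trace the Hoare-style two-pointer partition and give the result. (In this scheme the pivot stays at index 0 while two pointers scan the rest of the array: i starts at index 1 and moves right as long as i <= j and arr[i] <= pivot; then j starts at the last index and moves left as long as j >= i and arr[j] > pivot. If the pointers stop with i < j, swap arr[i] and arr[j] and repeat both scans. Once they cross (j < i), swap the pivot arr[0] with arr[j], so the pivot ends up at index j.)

Hoare-style two-pointer partition with pivot = 3:

Initial array: [3, 25, 27, 11, 25, 27, 37, 13, 30]

Pointers start at i = 1, j = 8.
i ends at 1, j ends at 0: the pointers have crossed (j < i), so scanning stops.

j = 0, so swapping arr[0] with arr[j] leaves the pivot at position 0: [3, 25, 27, 11, 25, 27, 37, 13, 30]
Pivot position: 0

After partitioning with pivot 3, the array becomes [3, 25, 27, 11, 25, 27, 37, 13, 30]. The pivot is placed at index 0. All elements to the left of the pivot are <= 3, and all elements to the right are > 3.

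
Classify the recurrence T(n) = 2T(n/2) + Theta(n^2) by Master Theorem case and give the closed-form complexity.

Master Theorem for T(n) = 2T(n/2) + O(n^2):

a = 2, b = 2, c = 2
log_b(a) = log_2(2) = 1.0000

Case 3: c = 2 > log_2(2) = 1.0000
T(n) = O(n^2) = O(n^2)

For T(n) = 2T(n/2) + O(n^2): log_2(2) = 1.0000. This is Case 3 of the Master Theorem (c > log_b(a), work dominated by root), giving O(n^2).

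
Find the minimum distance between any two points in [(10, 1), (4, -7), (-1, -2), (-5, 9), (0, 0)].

Computing all pairwise distances among 5 points:

d((10, 1), (4, -7)) = 10.0
d((10, 1), (-1, -2)) = 11.4018
d((10, 1), (-5, 9)) = 17.0
d((10, 1), (0, 0)) = 10.0499
d((4, -7), (-1, -2)) = 7.0711
d((4, -7), (-5, 9)) = 18.3576
d((4, -7), (0, 0)) = 8.0623
d((-1, -2), (-5, 9)) = 11.7047
d((-1, -2), (0, 0)) = 2.2361 <-- minimum
d((-5, 9), (0, 0)) = 10.2956

Closest pair: (-1, -2) and (0, 0) with distance 2.2361

The closest pair is (-1, -2) and (0, 0) with Euclidean distance 2.2361. For 5 points, brute-force pairwise comparison is shown above. For large n, the divide-and-conquer algorithm (sort by x, recurse on halves, check the dividing strip) achieves O(n log n).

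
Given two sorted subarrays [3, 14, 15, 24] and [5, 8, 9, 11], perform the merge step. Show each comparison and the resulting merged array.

Merging process:

Compare 3 vs 5: take 3 from left. Merged: [3]
Compare 14 vs 5: take 5 from right. Merged: [3, 5]
Compare 14 vs 8: take 8 from right. Merged: [3, 5, 8]
Compare 14 vs 9: take 9 from right. Merged: [3, 5, 8, 9]
Compare 14 vs 11: take 11 from right. Merged: [3, 5, 8, 9, 11]
Append remaining from left: [14, 15, 24]. Merged: [3, 5, 8, 9, 11, 14, 15, 24]

Final merged array: [3, 5, 8, 9, 11, 14, 15, 24]
Total comparisons: 5

The merged array is [3, 5, 8, 9, 11, 14, 15, 24], requiring 5 comparisons. The merge step runs in O(n) time where n is the total number of elements.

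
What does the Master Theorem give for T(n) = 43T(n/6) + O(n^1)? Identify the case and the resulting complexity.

Master Theorem for T(n) = 43T(n/6) + O(n^1):

a = 43, b = 6, c = 1
log_b(a) = log_6(43) = 2.0992

Case 1: c = 1 < log_6(43) = 2.0992
T(n) = O(n^(log_6 43))

For T(n) = 43T(n/6) + O(n^1): log_6(43) = 2.0992. This is Case 1 of the Master Theorem (c < log_b(a), work dominated by leaves), giving O(n^(log_6 43)).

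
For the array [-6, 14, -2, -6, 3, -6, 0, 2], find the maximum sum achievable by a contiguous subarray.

Using Kadane's algorithm on [-6, 14, -2, -6, 3, -6, 0, 2]:

Scanning through the array:
Position 1 (value 14): max_ending_here = 14, max_so_far = 14
Position 2 (value -2): max_ending_here = 12, max_so_far = 14
Position 3 (value -6): max_ending_here = 6, max_so_far = 14
Position 4 (value 3): max_ending_here = 9, max_so_far = 14
Position 5 (value -6): max_ending_here = 3, max_so_far = 14
Position 6 (value 0): max_ending_here = 3, max_so_far = 14
Position 7 (value 2): max_ending_here = 5, max_so_far = 14

Maximum subarray: [14]
Maximum sum: 14

The maximum subarray is [14] with sum 14. This subarray runs from index 1 to index 1.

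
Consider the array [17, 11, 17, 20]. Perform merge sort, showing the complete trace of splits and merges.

Merge sort trace:

Split: [17, 11, 17, 20] -> [17, 11] and [17, 20]
  Split: [17, 11] -> [17] and [11]
  Merge: [17] + [11] -> [11, 17]
  Split: [17, 20] -> [17] and [20]
  Merge: [17] + [20] -> [17, 20]
Merge: [11, 17] + [17, 20] -> [11, 17, 17, 20]

Final sorted array: [11, 17, 17, 20]

The merge sort proceeds by recursively splitting the array and merging sorted halves.
After all merges, the sorted array is [11, 17, 17, 20].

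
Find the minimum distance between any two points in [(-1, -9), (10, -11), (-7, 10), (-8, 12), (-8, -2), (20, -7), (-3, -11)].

Computing all pairwise distances among 7 points:

d((-1, -9), (10, -11)) = 11.1803
d((-1, -9), (-7, 10)) = 19.9249
d((-1, -9), (-8, 12)) = 22.1359
d((-1, -9), (-8, -2)) = 9.8995
d((-1, -9), (20, -7)) = 21.095
d((-1, -9), (-3, -11)) = 2.8284
d((10, -11), (-7, 10)) = 27.0185
d((10, -11), (-8, 12)) = 29.2062
d((10, -11), (-8, -2)) = 20.1246
d((10, -11), (20, -7)) = 10.7703
d((10, -11), (-3, -11)) = 13.0
d((-7, 10), (-8, 12)) = 2.2361 <-- minimum
d((-7, 10), (-8, -2)) = 12.0416
d((-7, 10), (20, -7)) = 31.9061
d((-7, 10), (-3, -11)) = 21.3776
d((-8, 12), (-8, -2)) = 14.0
d((-8, 12), (20, -7)) = 33.8378
d((-8, 12), (-3, -11)) = 23.5372
d((-8, -2), (20, -7)) = 28.4429
d((-8, -2), (-3, -11)) = 10.2956
d((20, -7), (-3, -11)) = 23.3452

Closest pair: (-7, 10) and (-8, 12) with distance 2.2361

The closest pair is (-7, 10) and (-8, 12) with Euclidean distance 2.2361. For 7 points, brute-force pairwise comparison is shown above. For large n, the divide-and-conquer algorithm (sort by x, recurse on halves, check the dividing strip) achieves O(n log n).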